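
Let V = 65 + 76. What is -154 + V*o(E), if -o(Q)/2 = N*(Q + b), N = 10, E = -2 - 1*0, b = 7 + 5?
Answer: -28354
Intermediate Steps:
V = 141
b = 12
E = -2 (E = -2 + 0 = -2)
o(Q) = -240 - 20*Q (o(Q) = -20*(Q + 12) = -20*(12 + Q) = -2*(120 + 10*Q) = -240 - 20*Q)
-154 + V*o(E) = -154 + 141*(-240 - 20*(-2)) = -154 + 141*(-240 + 40) = -154 + 141*(-200) = -154 - 28200 = -28354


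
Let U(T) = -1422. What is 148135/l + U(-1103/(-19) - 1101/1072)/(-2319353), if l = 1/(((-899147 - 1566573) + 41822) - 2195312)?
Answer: -1587055961634341128/2319353 ≈ -6.8427e+11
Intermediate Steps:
l = -1/4619210 (l = 1/((-2465720 + 41822) - 2195312) = 1/(-2423898 - 2195312) = 1/(-4619210) = -1/4619210 ≈ -2.1649e-7)
148135/l + U(-1103/(-19) - 1101/1072)/(-2319353) = 148135/(-1/4619210) - 1422/(-2319353) = 148135*(-4619210) - 1422*(-1/2319353) = -684266673350 + 1422/2319353 = -1587055961634341128/2319353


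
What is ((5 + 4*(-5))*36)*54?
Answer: -29160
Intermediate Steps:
((5 + 4*(-5))*36)*54 = ((5 - 20)*36)*54 = -15*36*54 = -540*54 = -29160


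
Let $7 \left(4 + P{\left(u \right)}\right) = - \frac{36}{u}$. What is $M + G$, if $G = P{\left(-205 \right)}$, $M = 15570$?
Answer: $\frac{22337246}{1435} \approx 15566.0$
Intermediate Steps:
$P{\left(u \right)} = -4 - \frac{36}{7 u}$ ($P{\left(u \right)} = -4 + \frac{\left(-36\right) \frac{1}{u}}{7} = -4 - \frac{36}{7 u}$)
$G = - \frac{5704}{1435}$ ($G = -4 - \frac{36}{7 \left(-205\right)} = -4 - - \frac{36}{1435} = -4 + \frac{36}{1435} = - \frac{5704}{1435} \approx -3.9749$)
$M + G = 15570 - \frac{5704}{1435} = \frac{22337246}{1435}$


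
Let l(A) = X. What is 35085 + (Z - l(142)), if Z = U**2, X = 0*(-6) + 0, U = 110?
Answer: 47185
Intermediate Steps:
X = 0 (X = 0 + 0 = 0)
l(A) = 0
Z = 12100 (Z = 110**2 = 12100)
35085 + (Z - l(142)) = 35085 + (12100 - 1*0) = 35085 + (12100 + 0) = 35085 + 12100 = 47185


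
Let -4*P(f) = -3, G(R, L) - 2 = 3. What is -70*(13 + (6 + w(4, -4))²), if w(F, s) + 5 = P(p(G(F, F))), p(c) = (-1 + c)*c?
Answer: -8995/8 ≈ -1124.4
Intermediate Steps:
G(R, L) = 5 (G(R, L) = 2 + 3 = 5)
p(c) = c*(-1 + c)
P(f) = ¾ (P(f) = -¼*(-3) = ¾)
w(F, s) = -17/4 (w(F, s) = -5 + ¾ = -17/4)
-70*(13 + (6 + w(4, -4))²) = -70*(13 + (6 - 17/4)²) = -70*(13 + (7/4)²) = -70*(13 + 49/16) = -70*257/16 = -8995/8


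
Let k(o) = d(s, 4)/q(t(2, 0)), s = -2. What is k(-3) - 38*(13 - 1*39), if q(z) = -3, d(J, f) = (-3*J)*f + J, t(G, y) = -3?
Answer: 2942/3 ≈ 980.67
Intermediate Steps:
d(J, f) = J - 3*J*f (d(J, f) = -3*J*f + J = J - 3*J*f)
k(o) = -22/3 (k(o) = -2*(1 - 3*4)/(-3) = -2*(1 - 12)*(-1/3) = -2*(-11)*(-1/3) = 22*(-1/3) = -22/3)
k(-3) - 38*(13 - 1*39) = -22/3 - 38*(13 - 1*39) = -22/3 - 38*(13 - 39) = -22/3 - 38*(-26) = -22/3 + 988 = 2942/3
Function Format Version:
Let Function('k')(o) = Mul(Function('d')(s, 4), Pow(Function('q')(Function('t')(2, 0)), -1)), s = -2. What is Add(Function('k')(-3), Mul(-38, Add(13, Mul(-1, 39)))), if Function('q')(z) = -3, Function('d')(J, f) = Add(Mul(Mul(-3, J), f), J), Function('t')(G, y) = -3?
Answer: Rational(2942, 3) ≈ 980.67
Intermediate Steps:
Function('d')(J, f) = Add(J, Mul(-3, J, f)) (Function('d')(J, f) = Add(Mul(-3, J, f), J) = Add(J, Mul(-3, J, f)))
Function('k')(o) = Rational(-22, 3) (Function('k')(o) = Mul(Mul(-2, Add(1, Mul(-3, 4))), Pow(-3, -1)) = Mul(Mul(-2, Add(1, -12)), Rational(-1, 3)) = Mul(Mul(-2, -11), Rational(-1, 3)) = Mul(22, Rational(-1, 3)) = Rational(-22, 3))
Add(Function('k')(-3), Mul(-38, Add(13, Mul(-1, 39)))) = Add(Rational(-22, 3), Mul(-38, Add(13, Mul(-1, 39)))) = Add(Rational(-22, 3), Mul(-38, Add(13, -39))) = Add(Rational(-22, 3), Mul(-38, -26)) = Add(Rational(-22, 3), 988) = Rational(2942, 3)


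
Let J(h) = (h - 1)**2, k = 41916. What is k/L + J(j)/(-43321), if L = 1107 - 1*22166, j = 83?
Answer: -1957443752/912296939 ≈ -2.1456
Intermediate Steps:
J(h) = (-1 + h)**2
L = -21059 (L = 1107 - 22166 = -21059)
k/L + J(j)/(-43321) = 41916/(-21059) + (-1 + 83)**2/(-43321) = 41916*(-1/21059) + 82**2*(-1/43321) = -41916/21059 + 6724*(-1/43321) = -41916/21059 - 6724/43321 = -1957443752/912296939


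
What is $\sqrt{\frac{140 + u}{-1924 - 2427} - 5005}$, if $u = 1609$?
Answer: $\frac{2 i \sqrt{23689567726}}{4351} \approx 70.749 i$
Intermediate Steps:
$\sqrt{\frac{140 + u}{-1924 - 2427} - 5005} = \sqrt{\frac{140 + 1609}{-1924 - 2427} - 5005} = \sqrt{\frac{1749}{-4351} - 5005} = \sqrt{1749 \left(- \frac{1}{4351}\right) - 5005} = \sqrt{- \frac{1749}{4351} - 5005} = \sqrt{- \frac{21778504}{4351}} = \frac{2 i \sqrt{23689567726}}{4351}$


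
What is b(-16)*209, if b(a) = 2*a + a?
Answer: -10032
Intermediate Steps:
b(a) = 3*a
b(-16)*209 = (3*(-16))*209 = -48*209 = -10032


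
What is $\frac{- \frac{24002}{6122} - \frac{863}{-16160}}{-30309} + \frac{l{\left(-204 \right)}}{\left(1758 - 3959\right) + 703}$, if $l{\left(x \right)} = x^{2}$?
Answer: $- \frac{10398803784945829}{374314677386720} \approx -27.781$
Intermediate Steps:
$\frac{- \frac{24002}{6122} - \frac{863}{-16160}}{-30309} + \frac{l{\left(-204 \right)}}{\left(1758 - 3959\right) + 703} = \frac{- \frac{24002}{6122} - \frac{863}{-16160}}{-30309} + \frac{\left(-204\right)^{2}}{\left(1758 - 3959\right) + 703} = \left(\left(-24002\right) \frac{1}{6122} - - \frac{863}{16160}\right) \left(- \frac{1}{30309}\right) + \frac{41616}{-2201 + 703} = \left(- \frac{12001}{3061} + \frac{863}{16160}\right) \left(- \frac{1}{30309}\right) + \frac{41616}{-1498} = \left(- \frac{191294517}{49465760}\right) \left(- \frac{1}{30309}\right) + 41616 \left(- \frac{1}{1498}\right) = \frac{63764839}{499752573280} - \frac{20808}{749} = - \frac{10398803784945829}{374314677386720}$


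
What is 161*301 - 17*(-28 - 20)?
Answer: 49277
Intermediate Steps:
161*301 - 17*(-28 - 20) = 48461 - 17*(-48) = 48461 + 816 = 49277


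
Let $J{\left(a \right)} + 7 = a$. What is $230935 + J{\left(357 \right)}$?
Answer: $231285$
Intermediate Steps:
$J{\left(a \right)} = -7 + a$
$230935 + J{\left(357 \right)} = 230935 + \left(-7 + 357\right) = 230935 + 350 = 231285$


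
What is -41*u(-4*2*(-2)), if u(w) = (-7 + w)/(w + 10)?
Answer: -369/26 ≈ -14.192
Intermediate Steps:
u(w) = (-7 + w)/(10 + w)
-41*u(-4*2*(-2)) = -41*(-7 - 4*2*(-2))/(10 - 4*2*(-2)) = -41*(-7 - 8*(-2))/(10 - 8*(-2)) = -41*(-7 + 16)/(10 + 16) = -41*9/26 = -369/26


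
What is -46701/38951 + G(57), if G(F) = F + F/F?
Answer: 2212457/38951 ≈ 56.801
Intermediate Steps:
G(F) = 1 + F (G(F) = F + 1 = 1 + F)
-46701/38951 + G(57) = -46701/38951 + (1 + 57) = -46701*1/38951 + 58 = -46701/38951 + 58 = 2212457/38951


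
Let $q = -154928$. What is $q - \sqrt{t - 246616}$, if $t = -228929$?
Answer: $-154928 - 7 i \sqrt{9705} \approx -1.5493 \cdot 10^{5} - 689.6 i$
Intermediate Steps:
$q - \sqrt{t - 246616} = -154928 - \sqrt{-228929 - 246616} = -154928 - \sqrt{-475545} = -154928 - 7 i \sqrt{9705}$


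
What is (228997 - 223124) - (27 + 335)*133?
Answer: -42273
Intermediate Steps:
(228997 - 223124) - (27 + 335)*133 = 5873 - 362*133 = 5873 - 1*48146 = 5873 - 48146 = -42273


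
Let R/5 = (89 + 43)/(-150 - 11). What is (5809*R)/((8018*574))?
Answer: -958485/185243863 ≈ -0.0051742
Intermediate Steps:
R = -660/161 (R = 5*((89 + 43)/(-150 - 11)) = 5*(132/(-161)) = 5*(132*(-1/161)) = 5*(-132/161) = -660/161 ≈ -4.0994)
(5809*R)/((8018*574)) = (5809*(-660/161))/((8018*574)) = -3833940/161/4602332 = -3833940/161*1/4602332 = -958485/185243863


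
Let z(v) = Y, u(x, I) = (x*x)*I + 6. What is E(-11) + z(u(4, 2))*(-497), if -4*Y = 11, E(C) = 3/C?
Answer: 60125/44 ≈ 1366.5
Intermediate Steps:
u(x, I) = 6 + I*x**2 (u(x, I) = x**2*I + 6 = I*x**2 + 6 = 6 + I*x**2)
Y = -11/4 (Y = -1/4*11 = -11/4 ≈ -2.7500)
z(v) = -11/4
E(-11) + z(u(4, 2))*(-497) = 3/(-11) - 11/4*(-497) = 3*(-1/11) + 5467/4 = -3/11 + 5467/4 = 60125/44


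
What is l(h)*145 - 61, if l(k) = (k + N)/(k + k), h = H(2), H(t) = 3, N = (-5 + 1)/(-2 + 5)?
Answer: -373/18 ≈ -20.722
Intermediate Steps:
N = -4/3 ≈ -1.3333
h = 3
l(k) = (-4/3 + k)/(2*k) (l(k) = (k - 4/3)/(k + k) = (-4/3 + k)/((2*k)) = (-4/3 + k)*(1/(2*k)) = (-4/3 + k)/(2*k))
l(h)*145 - 61 = ((⅙)*(-4 + 3*3)/3)*145 - 61 = ((⅙)*(⅓)*(-4 + 9))*145 - 61 = ((⅙)*(⅓)*5)*145 - 61 = (5/18)*145 - 61 = 725/18 - 61 = -373/18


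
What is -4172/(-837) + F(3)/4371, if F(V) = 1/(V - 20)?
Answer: 3333419/668763 ≈ 4.9845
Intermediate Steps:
F(V) = 1/(-20 + V)
-4172/(-837) + F(3)/4371 = -4172/(-837) + 1/((-20 + 3)*4371) = -4172*(-1/837) + (1/4371)/(-17) = 4172/837 - 1/17*1/4371 = 4172/837 - 1/74307 = 3333419/668763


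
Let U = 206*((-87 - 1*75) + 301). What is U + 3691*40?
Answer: 176274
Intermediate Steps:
U = 28634 (U = 206*((-87 - 75) + 301) = 206*(-162 + 301) = 206*139 = 28634)
U + 3691*40 = 28634 + 3691*40 = 28634 + 147640 = 176274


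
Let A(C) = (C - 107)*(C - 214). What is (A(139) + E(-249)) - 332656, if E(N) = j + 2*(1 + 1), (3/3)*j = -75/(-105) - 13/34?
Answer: -79742297/238 ≈ -3.3505e+5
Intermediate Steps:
j = 79/238 (j = -75/(-105) - 13/34 = -75*(-1/105) - 13*1/34 = 5/7 - 13/34 = 79/238 ≈ 0.33193)
A(C) = (-214 + C)*(-107 + C) (A(C) = (-107 + C)*(-214 + C) = (-214 + C)*(-107 + C))
E(N) = 1031/238 (E(N) = 79/238 + 2*(1 + 1) = 79/238 + 2*2 = 79/238 + 4 = 1031/238)
(A(139) + E(-249)) - 332656 = ((22898 + 139**2 - 321*139) + 1031/238) - 332656 = ((22898 + 19321 - 44619) + 1031/238) - 332656 = (-2400 + 1031/238) - 332656 = -570169/238 - 332656 = -79742297/238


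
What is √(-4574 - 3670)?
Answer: 6*I*√229 ≈ 90.797*I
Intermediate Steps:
√(-4574 - 3670) = √(-8244) = 6*I*√229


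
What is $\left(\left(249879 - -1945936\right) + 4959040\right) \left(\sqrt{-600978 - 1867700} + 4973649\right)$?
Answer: $35585737415895 + 7154855 i \sqrt{2468678} \approx 3.5586 \cdot 10^{13} + 1.1242 \cdot 10^{10} i$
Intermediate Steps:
$\left(\left(249879 - -1945936\right) + 4959040\right) \left(\sqrt{-600978 - 1867700} + 4973649\right) = \left(\left(249879 + 1945936\right) + 4959040\right) \left(\sqrt{-2468678} + 4973649\right) = \left(2195815 + 4959040\right) \left(i \sqrt{2468678} + 4973649\right) = 7154855 \left(4973649 + i \sqrt{2468678}\right) = 35585737415895 + 7154855 i \sqrt{2468678}$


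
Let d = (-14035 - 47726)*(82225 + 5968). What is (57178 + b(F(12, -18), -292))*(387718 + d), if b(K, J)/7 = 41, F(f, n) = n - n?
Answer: -312983131407075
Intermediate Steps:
F(f, n) = 0
b(K, J) = 287 (b(K, J) = 7*41 = 287)
d = -5446887873 (d = -61761*88193 = -5446887873)
(57178 + b(F(12, -18), -292))*(387718 + d) = (57178 + 287)*(387718 - 5446887873) = 57465*(-5446500155) = -312983131407075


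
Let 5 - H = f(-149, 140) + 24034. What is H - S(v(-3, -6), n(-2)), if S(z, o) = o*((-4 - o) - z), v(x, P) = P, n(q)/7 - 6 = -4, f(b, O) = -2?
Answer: -23859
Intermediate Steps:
n(q) = 14 (n(q) = 42 + 7*(-4) = 42 - 28 = 14)
H = -24027 (H = 5 - (-2 + 24034) = 5 - 1*24032 = 5 - 24032 = -24027)
S(z, o) = o*(-4 - o - z)
H - S(v(-3, -6), n(-2)) = -24027 - (-1)*14*(4 + 14 - 6) = -24027 - (-1)*14*12 = -24027 - 1*(-168) = -24027 + 168 = -23859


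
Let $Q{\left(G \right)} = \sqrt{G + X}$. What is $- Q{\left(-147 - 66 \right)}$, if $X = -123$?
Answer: $- 4 i \sqrt{21} \approx - 18.33 i$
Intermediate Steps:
$Q{\left(G \right)} = \sqrt{-123 + G}$ ($Q{\left(G \right)} = \sqrt{G - 123} = \sqrt{-123 + G}$)
$- Q{\left(-147 - 66 \right)} = - \sqrt{-123 - 213} = - \sqrt{-336} = - 4 i \sqrt{21}$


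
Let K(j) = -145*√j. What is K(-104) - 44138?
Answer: -44138 - 290*I*√26 ≈ -44138.0 - 1478.7*I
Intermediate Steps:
K(-104) - 44138 = -290*I*√26 - 44138 = -44138 - 290*I*√26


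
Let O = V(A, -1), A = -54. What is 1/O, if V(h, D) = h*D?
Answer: 1/54 ≈ 0.018519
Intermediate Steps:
V(h, D) = D*h
O = 54 (O = -1*(-54) = 54)
1/O = 1/54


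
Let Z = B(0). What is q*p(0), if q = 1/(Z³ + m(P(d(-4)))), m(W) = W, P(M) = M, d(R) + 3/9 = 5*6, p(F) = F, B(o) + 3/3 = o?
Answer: 0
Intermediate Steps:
B(o) = -1 + o
Z = -1 (Z = -1 + 0 = -1)
d(R) = 89/3 (d(R) = -⅓ + 5*6 = -⅓ + 30 = 89/3)
q = 3/86 (q = 1/((-1)³ + 89/3) = 1/(-1 + 89/3) = 1/(86/3) = 3/86 ≈ 0.034884)
q*p(0) = (3/86)*0 = 0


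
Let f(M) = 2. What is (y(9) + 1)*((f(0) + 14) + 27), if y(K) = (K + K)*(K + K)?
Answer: 13975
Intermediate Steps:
y(K) = 4*K² (y(K) = (2*K)*(2*K) = 4*K²)
(y(9) + 1)*((f(0) + 14) + 27) = (4*9² + 1)*((2 + 14) + 27) = (4*81 + 1)*(16 + 27) = (324 + 1)*43 = 325*43 = 13975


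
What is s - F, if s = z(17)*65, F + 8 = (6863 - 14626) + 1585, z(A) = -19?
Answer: 4951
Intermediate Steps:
F = -6186 (F = -8 + ((6863 - 14626) + 1585) = -8 + (-7763 + 1585) = -8 - 6178 = -6186)
s = -1235 (s = -19*65 = -1235)
s - F = -1235 - 1*(-6186) = -1235 + 6186 = 4951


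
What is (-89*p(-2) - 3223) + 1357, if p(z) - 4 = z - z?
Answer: -2222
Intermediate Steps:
p(z) = 4 (p(z) = 4 + (z - z) = 4 + 0 = 4)
(-89*p(-2) - 3223) + 1357 = (-89*4 - 3223) + 1357 = (-356 - 3223) + 1357 = -3579 + 1357 = -2222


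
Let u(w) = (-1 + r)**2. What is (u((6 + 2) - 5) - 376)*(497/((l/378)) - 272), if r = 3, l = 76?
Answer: -15549042/19 ≈ -8.1837e+5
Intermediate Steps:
u(w) = 4 (u(w) = (-1 + 3)**2 = 2**2 = 4)
(u((6 + 2) - 5) - 376)*(497/((l/378)) - 272) = (4 - 376)*(497/((76/378)) - 272) = -372*(497/((76*(1/378))) - 272) = -372*(497/(38/189) - 272) = -372*(497*(189/38) - 272) = -372*(93933/38 - 272) = -372*83597/38 = -15549042/19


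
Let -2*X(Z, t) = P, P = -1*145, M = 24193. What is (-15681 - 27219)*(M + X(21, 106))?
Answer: -1040989950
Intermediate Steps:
P = -145
X(Z, t) = 145/2 (X(Z, t) = -½*(-145) = 145/2)
(-15681 - 27219)*(M + X(21, 106)) = (-15681 - 27219)*(24193 + 145/2) = -42900*48531/2 = -1040989950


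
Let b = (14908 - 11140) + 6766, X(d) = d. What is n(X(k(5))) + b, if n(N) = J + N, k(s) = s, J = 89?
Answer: 10628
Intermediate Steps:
n(N) = 89 + N
b = 10534 (b = 3768 + 6766 = 10534)
n(X(k(5))) + b = (89 + 5) + 10534 = 94 + 10534 = 10628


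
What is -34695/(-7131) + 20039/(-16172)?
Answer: 139396477/38440844 ≈ 3.6263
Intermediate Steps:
-34695/(-7131) + 20039/(-16172) = -34695*(-1/7131) + 20039*(-1/16172) = 11565/2377 - 20039/16172 = 139396477/38440844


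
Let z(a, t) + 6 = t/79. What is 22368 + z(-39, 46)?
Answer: 1766644/79 ≈ 22363.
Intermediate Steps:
z(a, t) = -6 + t/79
22368 + z(-39, 46) = 22368 + (-6 + (1/79)*46) = 22368 + (-6 + 46/79) = 22368 - 428/79 = 1766644/79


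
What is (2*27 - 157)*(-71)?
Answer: 7313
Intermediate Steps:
(2*27 - 157)*(-71) = (54 - 157)*(-71) = -103*(-71) = 7313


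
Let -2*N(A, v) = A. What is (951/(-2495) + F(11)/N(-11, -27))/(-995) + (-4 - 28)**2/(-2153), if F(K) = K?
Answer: -2550801567/5344876325 ≈ -0.47724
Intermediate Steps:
N(A, v) = -A/2
(951/(-2495) + F(11)/N(-11, -27))/(-995) + (-4 - 28)**2/(-2153) = (951/(-2495) + 11/((-1/2*(-11))))/(-995) + (-4 - 28)**2/(-2153) = (951*(-1/2495) + 11/(11/2))*(-1/995) + (-32)**2*(-1/2153) = (-951/2495 + 11*(2/11))*(-1/995) + 1024*(-1/2153) = (-951/2495 + 2)*(-1/995) - 1024/2153 = (4039/2495)*(-1/995) - 1024/2153 = -4039/2482525 - 1024/2153 = -2550801567/5344876325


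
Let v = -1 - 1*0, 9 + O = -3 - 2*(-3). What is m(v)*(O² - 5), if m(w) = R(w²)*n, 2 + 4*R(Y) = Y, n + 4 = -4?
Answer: 62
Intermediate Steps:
n = -8 (n = -4 - 4 = -8)
R(Y) = -½ + Y/4
O = -6 (O = -9 + (-3 - 2*(-3)) = -9 + (-3 + 6) = -9 + 3 = -6)
v = -1 (v = -1 + 0 = -1)
m(w) = 4 - 2*w² (m(w) = (-½ + w²/4)*(-8) = 4 - 2*w²)
m(v)*(O² - 5) = (4 - 2*(-1)²)*((-6)² - 5) = (4 - 2*1)*(36 - 5) = (4 - 2)*31 = 2*31 = 62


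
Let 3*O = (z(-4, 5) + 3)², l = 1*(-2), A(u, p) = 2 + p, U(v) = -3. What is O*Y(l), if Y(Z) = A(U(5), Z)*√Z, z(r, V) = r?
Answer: 0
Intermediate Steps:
l = -2
Y(Z) = √Z*(2 + Z) (Y(Z) = (2 + Z)*√Z = √Z*(2 + Z))
O = ⅓ (O = (-4 + 3)²/3 = (⅓)*(-1)² = (⅓)*1 = ⅓ ≈ 0.33333)
O*Y(l) = (√(-2)*(2 - 2))/3 = ((I*√2)*0)/3 = (⅓)*0 = 0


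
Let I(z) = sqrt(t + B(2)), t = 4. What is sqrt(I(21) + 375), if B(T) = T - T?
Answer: sqrt(377) ≈ 19.416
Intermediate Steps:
B(T) = 0
I(z) = 2 (I(z) = sqrt(4 + 0) = sqrt(4) = 2)
sqrt(I(21) + 375) = sqrt(2 + 375) = sqrt(377)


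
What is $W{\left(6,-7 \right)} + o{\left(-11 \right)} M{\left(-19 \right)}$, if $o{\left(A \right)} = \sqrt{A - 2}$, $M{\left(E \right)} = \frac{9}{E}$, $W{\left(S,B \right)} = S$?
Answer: $6 - \frac{9 i \sqrt{13}}{19} \approx 6.0 - 1.7079 i$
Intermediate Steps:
$o{\left(A \right)} = \sqrt{-2 + A}$
$W{\left(6,-7 \right)} + o{\left(-11 \right)} M{\left(-19 \right)} = 6 + \sqrt{-2 - 11} \frac{9}{-19} = 6 + \sqrt{-13} \cdot 9 \left(- \frac{1}{19}\right) = 6 + i \sqrt{13} \left(- \frac{9}{19}\right) = 6 - \frac{9 i \sqrt{13}}{19}$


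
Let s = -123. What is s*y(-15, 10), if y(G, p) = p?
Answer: -1230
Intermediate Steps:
s*y(-15, 10) = -123*10 = -1230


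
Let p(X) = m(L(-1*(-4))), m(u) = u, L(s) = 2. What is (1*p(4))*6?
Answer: 12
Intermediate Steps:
p(X) = 2
(1*p(4))*6 = (1*2)*6 = 2*6 = 12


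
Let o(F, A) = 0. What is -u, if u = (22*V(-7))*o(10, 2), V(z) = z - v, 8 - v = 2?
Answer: 0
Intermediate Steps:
v = 6 (v = 8 - 1*2 = 8 - 2 = 6)
V(z) = -6 + z (V(z) = z - 1*6 = z - 6 = -6 + z)
u = 0 (u = (22*(-6 - 7))*0 = (22*(-13))*0 = -286*0 = 0)
-u = -1*0 = 0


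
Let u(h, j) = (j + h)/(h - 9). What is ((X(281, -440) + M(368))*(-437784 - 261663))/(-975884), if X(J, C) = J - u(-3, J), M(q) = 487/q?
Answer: 11233152127/51303616 ≈ 218.95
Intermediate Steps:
u(h, j) = (h + j)/(-9 + h)
X(J, C) = -1/4 + 13*J/12 (X(J, C) = J - (-3 + J)/(-9 - 3) = J - (-3 + J)/(-12) = J - (-1)*(-3 + J)/12 = J - (1/4 - J/12) = J + (-1/4 + J/12) = -1/4 + 13*J/12)
((X(281, -440) + M(368))*(-437784 - 261663))/(-975884) = (((-1/4 + (13/12)*281) + 487/368)*(-437784 - 261663))/(-975884) = (((-1/4 + 3653/12) + 487*(1/368))*(-699447))*(-1/975884) = ((1825/6 + 487/368)*(-699447))*(-1/975884) = ((337261/1104)*(-699447))*(-1/975884) = -78632064889/368*(-1/975884) = 11233152127/51303616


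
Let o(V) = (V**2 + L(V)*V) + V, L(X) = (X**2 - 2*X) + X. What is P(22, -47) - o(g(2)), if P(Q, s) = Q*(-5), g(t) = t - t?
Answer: -110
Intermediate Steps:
L(X) = X**2 - X
g(t) = 0
o(V) = V + V**2 + V**2*(-1 + V) (o(V) = (V**2 + (V*(-1 + V))*V) + V = (V**2 + V**2*(-1 + V)) + V = V + V**2 + V**2*(-1 + V))
P(Q, s) = -5*Q
P(22, -47) - o(g(2)) = -5*22 - (0 + 0**3) = -110 - (0 + 0) = -110 - 1*0 = -110 + 0 = -110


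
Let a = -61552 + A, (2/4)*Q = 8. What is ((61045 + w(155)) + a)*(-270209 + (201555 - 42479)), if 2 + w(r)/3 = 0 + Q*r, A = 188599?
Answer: -21729390958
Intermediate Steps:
Q = 16 (Q = 2*8 = 16)
w(r) = -6 + 48*r (w(r) = -6 + 3*(0 + 16*r) = -6 + 3*(16*r) = -6 + 48*r)
a = 127047 (a = -61552 + 188599 = 127047)
((61045 + w(155)) + a)*(-270209 + (201555 - 42479)) = ((61045 + (-6 + 48*155)) + 127047)*(-270209 + (201555 - 42479)) = ((61045 + (-6 + 7440)) + 127047)*(-270209 + 159076) = ((61045 + 7434) + 127047)*(-111133) = (68479 + 127047)*(-111133) = 195526*(-111133) = -21729390958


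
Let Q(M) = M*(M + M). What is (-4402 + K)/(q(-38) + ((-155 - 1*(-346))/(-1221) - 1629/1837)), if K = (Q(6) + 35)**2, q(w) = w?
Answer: -1436932629/7961182 ≈ -180.49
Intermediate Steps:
Q(M) = 2*M**2 (Q(M) = M*(2*M) = 2*M**2)
K = 11449 (K = (2*6**2 + 35)**2 = (2*36 + 35)**2 = (72 + 35)**2 = 107**2 = 11449)
(-4402 + K)/(q(-38) + ((-155 - 1*(-346))/(-1221) - 1629/1837)) = (-4402 + 11449)/(-38 + ((-155 - 1*(-346))/(-1221) - 1629/1837)) = 7047/(-38 + ((-155 + 346)*(-1/1221) - 1629*1/1837)) = 7047/(-38 + (191*(-1/1221) - 1629/1837)) = 7047/(-38 + (-191/1221 - 1629/1837)) = 7047/(-38 - 212716/203907) = 7047/(-7961182/203907) = 7047*(-203907/7961182) = -1436932629/7961182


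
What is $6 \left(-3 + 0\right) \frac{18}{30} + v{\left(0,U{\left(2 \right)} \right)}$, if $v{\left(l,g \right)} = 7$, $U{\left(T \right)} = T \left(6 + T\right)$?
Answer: $- \frac{19}{5} \approx -3.8$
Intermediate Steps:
$6 \left(-3 + 0\right) \frac{18}{30} + v{\left(0,U{\left(2 \right)} \right)} = 6 \left(-3 + 0\right) \frac{18}{30} + 7 = 6 \left(-3\right) 18 \cdot \frac{1}{30} + 7 = \left(-18\right) \frac{3}{5} + 7 = - \frac{54}{5} + 7 = - \frac{19}{5}$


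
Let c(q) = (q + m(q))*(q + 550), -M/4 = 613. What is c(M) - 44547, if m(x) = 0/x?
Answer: 4619157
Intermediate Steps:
M = -2452 (M = -4*613 = -2452)
m(x) = 0
c(q) = q*(550 + q) (c(q) = (q + 0)*(q + 550) = q*(550 + q))
c(M) - 44547 = -2452*(550 - 2452) - 44547 = -2452*(-1902) - 44547 = 4663704 - 44547 = 4619157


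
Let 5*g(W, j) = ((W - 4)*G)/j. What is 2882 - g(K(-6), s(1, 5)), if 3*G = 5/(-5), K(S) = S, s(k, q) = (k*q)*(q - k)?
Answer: 86459/30 ≈ 2882.0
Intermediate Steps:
s(k, q) = k*q*(q - k)
G = -1/3 (G = (5/(-5))/3 = (5*(-1/5))/3 = (1/3)*(-1) = -1/3 ≈ -0.33333)
g(W, j) = (4/3 - W/3)/(5*j) (g(W, j) = (((W - 4)*(-1/3))/j)/5 = (((-4 + W)*(-1/3))/j)/5 = ((4/3 - W/3)/j)/5 = (4/3 - W/3)/(5*j))
2882 - g(K(-6), s(1, 5)) = 2882 - (4 - 1*(-6))/(15*(1*5*(5 - 1*1))) = 2882 - (4 + 6)/(15*(1*5*(5 - 1))) = 2882 - 10/(15*(1*5*4)) = 2882 - 10/(15*20) = 2882 - 1*1/30 = 2882 - 1/30 = 86459/30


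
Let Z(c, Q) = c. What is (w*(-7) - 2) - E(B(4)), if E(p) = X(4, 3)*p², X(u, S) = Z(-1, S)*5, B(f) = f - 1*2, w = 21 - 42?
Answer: 165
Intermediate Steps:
w = -21
B(f) = -2 + f (B(f) = f - 2 = -2 + f)
X(u, S) = -5 (X(u, S) = -1*5 = -5)
E(p) = -5*p²
(w*(-7) - 2) - E(B(4)) = (-21*(-7) - 2) - (-5)*(-2 + 4)² = (147 - 2) - (-5)*2² = 145 - (-5)*4 = 145 - 1*(-20) = 145 + 20 = 165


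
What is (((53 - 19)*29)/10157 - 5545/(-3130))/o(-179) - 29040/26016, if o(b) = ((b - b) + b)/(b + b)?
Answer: 4516310853/1723094422 ≈ 2.6210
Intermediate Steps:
o(b) = 1/2 (o(b) = (0 + b)/((2*b)) = b*(1/(2*b)) = 1/2)
(((53 - 19)*29)/10157 - 5545/(-3130))/o(-179) - 29040/26016 = (((53 - 19)*29)/10157 - 5545/(-3130))/(1/2) - 29040/26016 = ((34*29)*(1/10157) - 5545*(-1/3130))*2 - 29040*1/26016 = (986*(1/10157) + 1109/626)*2 - 605/542 = (986/10157 + 1109/626)*2 - 605/542 = (11881349/6358282)*2 - 605/542 = 11881349/3179141 - 605/542 = 4516310853/1723094422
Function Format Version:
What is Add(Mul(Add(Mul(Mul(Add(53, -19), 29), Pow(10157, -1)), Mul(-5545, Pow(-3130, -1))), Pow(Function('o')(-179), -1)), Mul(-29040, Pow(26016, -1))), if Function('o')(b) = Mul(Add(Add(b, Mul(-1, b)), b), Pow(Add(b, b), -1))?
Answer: Rational(4516310853, 1723094422) ≈ 2.6210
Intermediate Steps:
Function('o')(b) = Rational(1, 2) (Function('o')(b) = Mul(Add(0, b), Pow(Mul(2, b), -1)) = Mul(b, Mul(Rational(1, 2), Pow(b, -1))) = Rational(1, 2))
Add(Mul(Add(Mul(Mul(Add(53, -19), 29), Pow(10157, -1)), Mul(-5545, Pow(-3130, -1))), Pow(Function('o')(-179), -1)), Mul(-29040, Pow(26016, -1))) = Add(Mul(Add(Mul(Mul(Add(53, -19), 29), Pow(10157, -1)), Mul(-5545, Pow(-3130, -1))), Pow(Rational(1, 2), -1)), Mul(-29040, Pow(26016, -1))) = Add(Mul(Add(Mul(Mul(34, 29), Rational(1, 10157)), Mul(-5545, Rational(-1, 3130))), 2), Mul(-29040, Rational(1, 26016))) = Add(Mul(Add(Mul(986, Rational(1, 10157)), Rational(1109, 626)), 2), Rational(-605, 542)) = Add(Mul(Add(Rational(986, 10157), Rational(1109, 626)), 2), Rational(-605, 542)) = Add(Mul(Rational(11881349, 6358282), 2), Rational(-605, 542)) = Add(Rational(11881349, 3179141), Rational(-605, 542)) = Rational(4516310853, 1723094422)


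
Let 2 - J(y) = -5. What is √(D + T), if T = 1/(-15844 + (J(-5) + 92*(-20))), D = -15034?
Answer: 17*I*√16255256567/17677 ≈ 122.61*I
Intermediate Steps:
J(y) = 7 (J(y) = 2 - 1*(-5) = 2 + 5 = 7)
T = -1/17677 (T = 1/(-15844 + (7 + 92*(-20))) = 1/(-15844 + (7 - 1840)) = 1/(-15844 - 1833) = 1/(-17677) = -1/17677 ≈ -5.6571e-5)
√(D + T) = √(-15034 - 1/17677) = √(-265756019/17677) = 17*I*√16255256567/17677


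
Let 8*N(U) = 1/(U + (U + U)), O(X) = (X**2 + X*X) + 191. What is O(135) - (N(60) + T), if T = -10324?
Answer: 67629599/1440 ≈ 46965.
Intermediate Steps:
O(X) = 191 + 2*X**2 (O(X) = (X**2 + X**2) + 191 = 2*X**2 + 191 = 191 + 2*X**2)
N(U) = 1/(24*U) (N(U) = 1/(8*(U + (U + U))) = 1/(8*(U + 2*U)) = 1/(8*((3*U))) = (1/(3*U))/8 = 1/(24*U))
O(135) - (N(60) + T) = (191 + 2*135**2) - ((1/24)/60 - 10324) = (191 + 2*18225) - ((1/24)*(1/60) - 10324) = (191 + 36450) - (1/1440 - 10324) = 36641 - 1*(-14866559/1440) = 36641 + 14866559/1440 = 67629599/1440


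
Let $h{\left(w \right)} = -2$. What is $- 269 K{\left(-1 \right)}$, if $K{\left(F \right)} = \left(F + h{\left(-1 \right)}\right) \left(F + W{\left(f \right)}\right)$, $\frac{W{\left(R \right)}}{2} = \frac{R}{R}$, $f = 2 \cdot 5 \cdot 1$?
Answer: $807$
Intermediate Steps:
$f = 10$ ($f = 10 \cdot 1 = 10$)
$W{\left(R \right)} = 2$ ($W{\left(R \right)} = 2 \frac{R}{R} = 2 \cdot 1 = 2$)
$K{\left(F \right)} = \left(-2 + F\right) \left(2 + F\right)$ ($K{\left(F \right)} = \left(F - 2\right) \left(F + 2\right) = \left(-2 + F\right) \left(2 + F\right)$)
$- 269 K{\left(-1 \right)} = - 269 \left(-4 + \left(-1\right)^{2}\right) = - 269 \left(-4 + 1\right) = \left(-269\right) \left(-3\right) = 807$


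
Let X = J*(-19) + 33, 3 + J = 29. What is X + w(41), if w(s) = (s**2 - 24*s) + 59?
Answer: 295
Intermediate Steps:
w(s) = 59 + s**2 - 24*s
J = 26 (J = -3 + 29 = 26)
X = -461 (X = 26*(-19) + 33 = -494 + 33 = -461)
X + w(41) = -461 + (59 + 41**2 - 24*41) = -461 + (59 + 1681 - 984) = -461 + 756 = 295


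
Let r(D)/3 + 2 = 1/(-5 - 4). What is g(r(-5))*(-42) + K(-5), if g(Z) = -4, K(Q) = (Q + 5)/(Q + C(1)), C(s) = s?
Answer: 168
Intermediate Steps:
r(D) = -19/3 (r(D) = -6 + 3/(-5 - 4) = -6 + 3/(-9) = -6 + 3*(-⅑) = -6 - ⅓ = -19/3)
K(Q) = (5 + Q)/(1 + Q) (K(Q) = (Q + 5)/(Q + 1) = (5 + Q)/(1 + Q))
g(r(-5))*(-42) + K(-5) = -4*(-42) + (5 - 5)/(1 - 5) = 168 + 0/(-4) = 168 - ¼*0 = 168 + 0 = 168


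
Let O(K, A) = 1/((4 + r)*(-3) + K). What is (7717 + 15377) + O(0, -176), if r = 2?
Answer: 415691/18 ≈ 23094.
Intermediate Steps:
O(K, A) = 1/(-18 + K) (O(K, A) = 1/((4 + 2)*(-3) + K) = 1/(6*(-3) + K) = 1/(-18 + K))
(7717 + 15377) + O(0, -176) = (7717 + 15377) + 1/(-18 + 0) = 23094 + 1/(-18) = 23094 - 1/18 = 415691/18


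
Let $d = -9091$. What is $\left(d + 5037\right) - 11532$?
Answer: $-15586$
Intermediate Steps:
$\left(d + 5037\right) - 11532 = \left(-9091 + 5037\right) - 11532 = -4054 - 11532 = -15586$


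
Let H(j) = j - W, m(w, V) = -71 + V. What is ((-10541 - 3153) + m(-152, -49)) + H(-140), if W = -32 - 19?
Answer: -13903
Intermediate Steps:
W = -51
H(j) = 51 + j (H(j) = j - 1*(-51) = j + 51 = 51 + j)
((-10541 - 3153) + m(-152, -49)) + H(-140) = ((-10541 - 3153) + (-71 - 49)) + (51 - 140) = (-13694 - 120) - 89 = -13814 - 89 = -13903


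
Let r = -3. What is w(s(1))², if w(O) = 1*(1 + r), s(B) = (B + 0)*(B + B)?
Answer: 4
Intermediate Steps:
s(B) = 2*B² (s(B) = B*(2*B) = 2*B²)
w(O) = -2 (w(O) = 1*(1 - 3) = 1*(-2) = -2)
w(s(1))² = (-2)² = 4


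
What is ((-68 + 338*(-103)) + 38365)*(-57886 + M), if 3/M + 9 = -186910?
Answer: -37686036444471/186919 ≈ -2.0162e+8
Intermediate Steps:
M = -3/186919 (M = 3/(-9 - 186910) = 3/(-186919) = 3*(-1/186919) = -3/186919 ≈ -1.6050e-5)
((-68 + 338*(-103)) + 38365)*(-57886 + M) = ((-68 + 338*(-103)) + 38365)*(-57886 - 3/186919) = ((-68 - 34814) + 38365)*(-10819993237/186919) = (-34882 + 38365)*(-10819993237/186919) = 3483*(-10819993237/186919) = -37686036444471/186919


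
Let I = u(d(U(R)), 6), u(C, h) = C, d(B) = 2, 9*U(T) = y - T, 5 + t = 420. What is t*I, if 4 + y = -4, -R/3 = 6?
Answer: 830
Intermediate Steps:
R = -18 (R = -3*6 = -18)
y = -8 (y = -4 - 4 = -8)
t = 415 (t = -5 + 420 = 415)
U(T) = -8/9 - T/9 (U(T) = (-8 - T)/9 = -8/9 - T/9)
I = 2
t*I = 415*2 = 830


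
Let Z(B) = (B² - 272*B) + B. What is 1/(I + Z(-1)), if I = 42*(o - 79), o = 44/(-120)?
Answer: -5/15307 ≈ -0.00032665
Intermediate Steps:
o = -11/30 (o = 44*(-1/120) = -11/30 ≈ -0.36667)
I = -16667/5 (I = 42*(-11/30 - 79) = 42*(-2381/30) = -16667/5 ≈ -3333.4)
Z(B) = B² - 271*B
1/(I + Z(-1)) = 1/(-16667/5 - (-271 - 1)) = 1/(-16667/5 - 1*(-272)) = 1/(-16667/5 + 272) = 1/(-15307/5) = -5/15307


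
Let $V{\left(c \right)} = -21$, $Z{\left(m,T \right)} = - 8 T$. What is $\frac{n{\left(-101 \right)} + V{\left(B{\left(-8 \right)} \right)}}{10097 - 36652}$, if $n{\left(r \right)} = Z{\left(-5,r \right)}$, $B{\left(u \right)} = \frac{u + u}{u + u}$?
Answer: $- \frac{787}{26555} \approx -0.029637$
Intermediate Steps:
$B{\left(u \right)} = 1$ ($B{\left(u \right)} = \frac{2 u}{2 u} = 2 u \frac{1}{2 u} = 1$)
$n{\left(r \right)} = - 8 r$
$\frac{n{\left(-101 \right)} + V{\left(B{\left(-8 \right)} \right)}}{10097 - 36652} = \frac{\left(-8\right) \left(-101\right) - 21}{10097 - 36652} = \frac{808 - 21}{-26555} = 787 \left(- \frac{1}{26555}\right) = - \frac{787}{26555}$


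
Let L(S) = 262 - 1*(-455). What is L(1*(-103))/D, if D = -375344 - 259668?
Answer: -717/635012 ≈ -0.0011291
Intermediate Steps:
L(S) = 717 (L(S) = 262 + 455 = 717)
D = -635012
L(1*(-103))/D = 717/(-635012) = 717*(-1/635012) = -717/635012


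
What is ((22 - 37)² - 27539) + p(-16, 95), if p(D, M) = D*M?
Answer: -28834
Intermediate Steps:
((22 - 37)² - 27539) + p(-16, 95) = ((22 - 37)² - 27539) - 16*95 = ((-15)² - 27539) - 1520 = (225 - 27539) - 1520 = -27314 - 1520 = -28834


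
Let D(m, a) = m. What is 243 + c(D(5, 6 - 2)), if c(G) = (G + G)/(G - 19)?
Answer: 1696/7 ≈ 242.29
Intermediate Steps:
c(G) = 2*G/(-19 + G) (c(G) = (2*G)/(-19 + G) = 2*G/(-19 + G))
243 + c(D(5, 6 - 2)) = 243 + 2*5/(-19 + 5) = 243 + 2*5/(-14) = 243 + 2*5*(-1/14) = 243 - 5/7 = 1696/7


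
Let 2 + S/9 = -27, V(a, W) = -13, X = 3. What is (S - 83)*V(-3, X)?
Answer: 4472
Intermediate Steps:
S = -261 (S = -18 + 9*(-27) = -18 - 243 = -261)
(S - 83)*V(-3, X) = (-261 - 83)*(-13) = -344*(-13) = 4472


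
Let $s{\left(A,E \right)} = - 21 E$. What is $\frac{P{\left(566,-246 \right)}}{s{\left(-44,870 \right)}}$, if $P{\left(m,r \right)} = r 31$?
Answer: $\frac{1271}{3045} \approx 0.41741$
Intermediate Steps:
$P{\left(m,r \right)} = 31 r$
$\frac{P{\left(566,-246 \right)}}{s{\left(-44,870 \right)}} = \frac{31 \left(-246\right)}{\left(-21\right) 870} = - \frac{7626}{-18270} = \left(-7626\right) \left(- \frac{1}{18270}\right) = \frac{1271}{3045}$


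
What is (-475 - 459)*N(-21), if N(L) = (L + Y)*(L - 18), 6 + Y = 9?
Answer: -655668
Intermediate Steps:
Y = 3 (Y = -6 + 9 = 3)
N(L) = (-18 + L)*(3 + L) (N(L) = (L + 3)*(L - 18) = (3 + L)*(-18 + L) = (-18 + L)*(3 + L))
(-475 - 459)*N(-21) = (-475 - 459)*(-54 + (-21)² - 15*(-21)) = -934*(-54 + 441 + 315) = -934*702 = -655668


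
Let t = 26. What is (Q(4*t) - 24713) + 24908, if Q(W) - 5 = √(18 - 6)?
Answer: 200 + 2*√3 ≈ 203.46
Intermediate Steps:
Q(W) = 5 + 2*√3 (Q(W) = 5 + √(18 - 6) = 5 + √12 = 5 + 2*√3)
(Q(4*t) - 24713) + 24908 = ((5 + 2*√3) - 24713) + 24908 = (-24708 + 2*√3) + 24908 = 200 + 2*√3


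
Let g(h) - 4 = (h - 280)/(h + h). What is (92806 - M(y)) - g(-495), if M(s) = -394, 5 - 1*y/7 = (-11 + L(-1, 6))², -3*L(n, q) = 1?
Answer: 18452653/198 ≈ 93195.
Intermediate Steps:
L(n, q) = -⅓ (L(n, q) = -⅓*1 = -⅓)
y = -7777/9 (y = 35 - 7*(-11 - ⅓)² = 35 - 7*(-34/3)² = 35 - 7*1156/9 = 35 - 8092/9 = -7777/9 ≈ -864.11)
g(h) = 4 + (-280 + h)/(2*h) (g(h) = 4 + (h - 280)/(h + h) = 4 + (-280 + h)/((2*h)) = 4 + (-280 + h)*(1/(2*h)) = 4 + (-280 + h)/(2*h))
(92806 - M(y)) - g(-495) = (92806 - 1*(-394)) - (9/2 - 140/(-495)) = (92806 + 394) - (9/2 - 140*(-1/495)) = 93200 - (9/2 + 28/99) = 93200 - 1*947/198 = 93200 - 947/198 = 18452653/198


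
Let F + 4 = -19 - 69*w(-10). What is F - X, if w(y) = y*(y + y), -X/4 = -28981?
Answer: -129747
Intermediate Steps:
X = 115924 (X = -4*(-28981) = 115924)
w(y) = 2*y² (w(y) = y*(2*y) = 2*y²)
F = -13823 (F = -4 + (-19 - 138*(-10)²) = -4 + (-19 - 138*100) = -4 + (-19 - 69*200) = -4 + (-19 - 13800) = -4 - 13819 = -13823)
F - X = -13823 - 1*115924 = -13823 - 115924 = -129747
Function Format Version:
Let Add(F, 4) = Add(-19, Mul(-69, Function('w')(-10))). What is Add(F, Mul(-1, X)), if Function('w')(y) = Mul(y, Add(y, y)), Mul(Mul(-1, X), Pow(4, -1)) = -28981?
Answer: -129747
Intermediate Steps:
X = 115924 (X = Mul(-4, -28981) = 115924)
Function('w')(y) = Mul(2, Pow(y, 2)) (Function('w')(y) = Mul(y, Mul(2, y)) = Mul(2, Pow(y, 2)))
F = -13823 (F = Add(-4, Add(-19, Mul(-69, Mul(2, Pow(-10, 2))))) = Add(-4, Add(-19, Mul(-69, Mul(2, 100)))) = Add(-4, Add(-19, Mul(-69, 200))) = Add(-4, Add(-19, -13800)) = Add(-4, -13819) = -13823)
Add(F, Mul(-1, X)) = Add(-13823, Mul(-1, 115924)) = Add(-13823, -115924) = -129747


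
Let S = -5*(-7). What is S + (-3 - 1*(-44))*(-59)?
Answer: -2384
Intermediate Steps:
S = 35
S + (-3 - 1*(-44))*(-59) = 35 + (-3 - 1*(-44))*(-59) = 35 + (-3 + 44)*(-59) = 35 + 41*(-59) = 35 - 2419 = -2384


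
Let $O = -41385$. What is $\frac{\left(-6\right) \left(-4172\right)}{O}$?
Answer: $- \frac{8344}{13795} \approx -0.60486$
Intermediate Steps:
$\frac{\left(-6\right) \left(-4172\right)}{O} = \frac{\left(-6\right) \left(-4172\right)}{-41385} = 25032 \left(- \frac{1}{41385}\right) = - \frac{8344}{13795}$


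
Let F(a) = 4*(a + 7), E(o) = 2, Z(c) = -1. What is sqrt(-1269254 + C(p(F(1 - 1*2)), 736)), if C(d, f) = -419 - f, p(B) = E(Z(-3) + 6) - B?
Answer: I*sqrt(1270409) ≈ 1127.1*I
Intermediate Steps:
F(a) = 28 + 4*a (F(a) = 4*(7 + a) = 28 + 4*a)
p(B) = 2 - B
sqrt(-1269254 + C(p(F(1 - 1*2)), 736)) = sqrt(-1269254 + (-419 - 1*736)) = sqrt(-1269254 + (-419 - 736)) = sqrt(-1269254 - 1155) = sqrt(-1270409) = I*sqrt(1270409)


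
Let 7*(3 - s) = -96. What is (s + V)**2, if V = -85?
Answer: 228484/49 ≈ 4662.9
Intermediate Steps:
s = 117/7 (s = 3 - 1/7*(-96) = 3 + 96/7 = 117/7 ≈ 16.714)
(s + V)**2 = (117/7 - 85)**2 = (-478/7)**2 = 228484/49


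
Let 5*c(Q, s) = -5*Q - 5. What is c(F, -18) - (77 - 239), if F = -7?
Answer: 168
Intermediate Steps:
c(Q, s) = -1 - Q (c(Q, s) = (-5*Q - 5)/5 = (-5 - 5*Q)/5 = -1 - Q)
c(F, -18) - (77 - 239) = (-1 - 1*(-7)) - (77 - 239) = (-1 + 7) - 1*(-162) = 6 + 162 = 168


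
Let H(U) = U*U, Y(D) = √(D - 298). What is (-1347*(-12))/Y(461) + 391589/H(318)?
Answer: 391589/101124 + 16164*√163/163 ≈ 1269.9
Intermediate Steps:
Y(D) = √(-298 + D)
H(U) = U²
(-1347*(-12))/Y(461) + 391589/H(318) = (-1347*(-12))/(√(-298 + 461)) + 391589/(318²) = 16164/(√163) + 391589/101124 = 16164*(√163/163) + 391589*(1/101124) = 16164*√163/163 + 391589/101124 = 391589/101124 + 16164*√163/163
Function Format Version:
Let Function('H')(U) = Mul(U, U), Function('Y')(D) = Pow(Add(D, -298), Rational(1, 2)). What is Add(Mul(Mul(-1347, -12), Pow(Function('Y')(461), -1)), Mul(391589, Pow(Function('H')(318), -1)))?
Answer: Add(Rational(391589, 101124), Mul(Rational(16164, 163), Pow(163, Rational(1, 2)))) ≈ 1269.9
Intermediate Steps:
Function('Y')(D) = Pow(Add(-298, D), Rational(1, 2))
Function('H')(U) = Pow(U, 2)
Add(Mul(Mul(-1347, -12), Pow(Function('Y')(461), -1)), Mul(391589, Pow(Function('H')(318), -1))) = Add(Mul(Mul(-1347, -12), Pow(Pow(Add(-298, 461), Rational(1, 2)), -1)), Mul(391589, Pow(Pow(318, 2), -1))) = Add(Mul(16164, Pow(Pow(163, Rational(1, 2)), -1)), Mul(391589, Pow(101124, -1))) = Add(Mul(16164, Mul(Rational(1, 163), Pow(163, Rational(1, 2)))), Mul(391589, Rational(1, 101124))) = Add(Mul(Rational(16164, 163), Pow(163, Rational(1, 2))), Rational(391589, 101124)) = Add(Rational(391589, 101124), Mul(Rational(16164, 163), Pow(163, Rational(1, 2))))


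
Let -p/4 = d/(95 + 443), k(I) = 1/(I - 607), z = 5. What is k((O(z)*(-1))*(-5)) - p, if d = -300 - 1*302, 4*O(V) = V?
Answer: -2894288/646407 ≈ -4.4775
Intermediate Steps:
O(V) = V/4
d = -602 (d = -300 - 302 = -602)
k(I) = 1/(-607 + I)
p = 1204/269 (p = -(-2408)/(95 + 443) = -(-2408)/538 = -4*(-301/269) = 1204/269 ≈ 4.4758)
k((O(z)*(-1))*(-5)) - p = 1/(-607 + (((1/4)*5)*(-1))*(-5)) - 1*1204/269 = 1/(-607 + ((5/4)*(-1))*(-5)) - 1204/269 = 1/(-607 - 5/4*(-5)) - 1204/269 = 1/(-607 + 25/4) - 1204/269 = 1/(-2403/4) - 1204/269 = -4/2403 - 1204/269 = -2894288/646407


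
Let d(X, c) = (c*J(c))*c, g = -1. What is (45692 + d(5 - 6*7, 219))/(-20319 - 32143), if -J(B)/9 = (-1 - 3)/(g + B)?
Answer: -2921863/2859179 ≈ -1.0219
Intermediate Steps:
J(B) = 36/(-1 + B) (J(B) = -9*(-1 - 3)/(-1 + B) = -(-36)/(-1 + B) = 36/(-1 + B))
d(X, c) = 36*c²/(-1 + c) (d(X, c) = (c*(36/(-1 + c)))*c = (36*c/(-1 + c))*c = 36*c²/(-1 + c))
(45692 + d(5 - 6*7, 219))/(-20319 - 32143) = (45692 + 36*219²/(-1 + 219))/(-20319 - 32143) = (45692 + 36*47961/218)/(-52462) = (45692 + 36*47961*(1/218))*(-1/52462) = (45692 + 863298/109)*(-1/52462) = (5843726/109)*(-1/52462) = -2921863/2859179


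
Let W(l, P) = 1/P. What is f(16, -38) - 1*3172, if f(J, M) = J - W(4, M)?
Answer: -119927/38 ≈ -3156.0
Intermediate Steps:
f(J, M) = J - 1/M
f(16, -38) - 1*3172 = (16 - 1/(-38)) - 1*3172 = (16 - 1*(-1/38)) - 3172 = (16 + 1/38) - 3172 = 609/38 - 3172 = -119927/38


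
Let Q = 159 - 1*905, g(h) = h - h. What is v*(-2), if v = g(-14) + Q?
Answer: 1492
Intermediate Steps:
g(h) = 0
Q = -746 (Q = 159 - 905 = -746)
v = -746 (v = 0 - 746 = -746)
v*(-2) = -746*(-2) = 1492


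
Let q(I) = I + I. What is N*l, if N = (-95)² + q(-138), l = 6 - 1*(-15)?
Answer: 183729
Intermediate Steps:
q(I) = 2*I
l = 21 (l = 6 + 15 = 21)
N = 8749 (N = (-95)² + 2*(-138) = 9025 - 276 = 8749)
N*l = 8749*21 = 183729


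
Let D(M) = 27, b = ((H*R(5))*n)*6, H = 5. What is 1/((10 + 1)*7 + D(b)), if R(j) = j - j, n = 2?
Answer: 1/104 ≈ 0.0096154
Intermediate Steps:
R(j) = 0
b = 0 (b = ((5*0)*2)*6 = (0*2)*6 = 0*6 = 0)
1/((10 + 1)*7 + D(b)) = 1/((10 + 1)*7 + 27) = 1/(11*7 + 27) = 1/(77 + 27) = 1/104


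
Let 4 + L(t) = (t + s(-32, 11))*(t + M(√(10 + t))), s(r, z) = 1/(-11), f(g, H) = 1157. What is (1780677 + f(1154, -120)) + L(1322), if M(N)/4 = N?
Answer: 38823332/11 + 348984*√37/11 ≈ 3.7224e+6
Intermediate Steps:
s(r, z) = -1/11
M(N) = 4*N
L(t) = -4 + (-1/11 + t)*(t + 4*√(10 + t)) (L(t) = -4 + (t - 1/11)*(t + 4*√(10 + t)) = -4 + (-1/11 + t)*(t + 4*√(10 + t)))
(1780677 + f(1154, -120)) + L(1322) = (1780677 + 1157) + (-4 + 1322² - 4*√(10 + 1322)/11 - 1/11*1322 + 4*1322*√(10 + 1322)) = 1781834 + (-4 + 1747684 - 24*√37/11 - 1322/11 + 4*1322*√1332) = 1781834 + (-4 + 1747684 - 24*√37/11 - 1322/11 + 4*1322*(6*√37)) = 1781834 + (-4 + 1747684 - 24*√37/11 - 1322/11 + 31728*√37) = 1781834 + (19223158/11 + 348984*√37/11) = 38823332/11 + 348984*√37/11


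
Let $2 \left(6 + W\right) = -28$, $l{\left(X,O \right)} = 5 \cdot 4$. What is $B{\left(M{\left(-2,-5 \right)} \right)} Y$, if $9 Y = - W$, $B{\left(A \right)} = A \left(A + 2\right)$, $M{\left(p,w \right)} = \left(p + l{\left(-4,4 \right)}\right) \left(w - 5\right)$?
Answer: $71200$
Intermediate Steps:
$l{\left(X,O \right)} = 20$
$M{\left(p,w \right)} = \left(-5 + w\right) \left(20 + p\right)$ ($M{\left(p,w \right)} = \left(p + 20\right) \left(w - 5\right) = \left(20 + p\right) \left(-5 + w\right) = \left(-5 + w\right) \left(20 + p\right)$)
$W = -20$ ($W = -6 + \frac{1}{2} \left(-28\right) = -6 - 14 = -20$)
$B{\left(A \right)} = A \left(2 + A\right)$
$Y = \frac{20}{9}$ ($Y = \frac{\left(-1\right) \left(-20\right)}{9} = \frac{1}{9} \cdot 20 = \frac{20}{9} \approx 2.2222$)
$B{\left(M{\left(-2,-5 \right)} \right)} Y = \left(-100 - -10 + 20 \left(-5\right) - -10\right) \left(2 - 180\right) \frac{20}{9} = \left(-100 + 10 - 100 + 10\right) \left(2 + \left(-100 + 10 - 100 + 10\right)\right) \frac{20}{9} = - 180 \left(2 - 180\right) \frac{20}{9} = \left(-180\right) \left(-178\right) \frac{20}{9} = 32040 \cdot \frac{20}{9} = 71200$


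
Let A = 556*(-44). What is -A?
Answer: 24464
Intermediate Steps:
A = -24464
-A = -1*(-24464) = 24464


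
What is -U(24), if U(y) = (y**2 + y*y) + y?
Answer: -1176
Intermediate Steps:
U(y) = y + 2*y**2 (U(y) = (y**2 + y**2) + y = 2*y**2 + y = y + 2*y**2)
-U(24) = -24*(1 + 2*24) = -24*(1 + 48) = -24*49 = -1*1176 = -1176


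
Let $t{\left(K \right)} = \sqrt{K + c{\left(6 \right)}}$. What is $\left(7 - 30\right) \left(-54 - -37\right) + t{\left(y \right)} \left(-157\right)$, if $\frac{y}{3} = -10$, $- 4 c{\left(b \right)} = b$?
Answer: $391 - \frac{471 i \sqrt{14}}{2} \approx 391.0 - 881.16 i$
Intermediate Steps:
$c{\left(b \right)} = - \frac{b}{4}$
$y = -30$ ($y = 3 \left(-10\right) = -30$)
$t{\left(K \right)} = \sqrt{- \frac{3}{2} + K}$ ($t{\left(K \right)} = \sqrt{K - \frac{3}{2}} = \sqrt{- \frac{3}{2} + K}$)
$\left(7 - 30\right) \left(-54 - -37\right) + t{\left(y \right)} \left(-157\right) = \left(7 - 30\right) \left(-54 - -37\right) + \frac{\sqrt{-6 + 4 \left(-30\right)}}{2} \left(-157\right) = - 23 \left(-54 + \left(-2 + 39\right)\right) + \frac{\sqrt{-6 - 120}}{2} \left(-157\right) = - 23 \left(-54 + 37\right) + \frac{\sqrt{-126}}{2} \left(-157\right) = \left(-23\right) \left(-17\right) + \frac{3 i \sqrt{14}}{2} \left(-157\right) = 391 + \frac{3 i \sqrt{14}}{2} \left(-157\right) = 391 - \frac{471 i \sqrt{14}}{2}$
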